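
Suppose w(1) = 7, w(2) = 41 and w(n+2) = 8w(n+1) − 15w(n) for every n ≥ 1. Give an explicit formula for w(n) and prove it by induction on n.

Claim: w(n) = 2·5^n − 3^n.

Base cases: w(1) = 7 and 2·5^1 − 3^1 = 7; w(2) = 41 and 2·5^2 − 3^2 = 41.
Assume w(j) = 2·5^j − 3^j for all 1 ≤ j ≤ r, where r ≥ 2.
Then w(r+1) = 8w(r) − 15w(r−1) = 8·(2·5^r − 3^r) − 15·(2·5^{r−1} − 3^{r−1}) = 2·(8·5 − 15)5^{r−1} − (8·3 − 15)3^{r−1} = 50·5^{r−1} − 9·3^{r−1} = 2·5^{r+1} − 3^{r+1}.
This completes the inductive step, so w(n) = 2·5^n − 3^n for all n ≥ 1.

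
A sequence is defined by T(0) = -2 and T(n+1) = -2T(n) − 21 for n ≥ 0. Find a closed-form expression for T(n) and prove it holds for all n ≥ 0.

Claim: T(n) = 5·(-2)^n − 7.

Base case: T(0) = -2, and 5·(-2)^0 − 7 = 5 − 7 = -2.
Assume T(r) = 5·(-2)^r − 7 for some r ≥ 0.
Then T(r+1) = -2T(r) − 21 = -2·(5·(-2)^r − 7) − 21 = -10·(-2)^r + 14 − 21 = 5·(-2)^{r+1} − 7.
So the formula holds for r+1, and by induction T(n) = 5·(-2)^n − 7 for all n ≥ 0.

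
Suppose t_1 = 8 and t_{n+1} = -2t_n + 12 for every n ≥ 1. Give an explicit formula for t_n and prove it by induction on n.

Claim: t_n = -2·(-2)^n + 4.

Base case: t_1 = 8, and -2·(-2)^1 + 4 = 4 + 4 = 8.
Assume t_j = -2·(-2)^j + 4 for some j ≥ 1.
Then t_{j+1} = -2t_j + 12 = -2·(-2·(-2)^j + 4) + 12 = 4·(-2)^j − 8 + 12 = -2·(-2)^{j+1} + 4.
This completes the inductive step, so t_n = -2·(-2)^n + 4 for all n ≥ 1.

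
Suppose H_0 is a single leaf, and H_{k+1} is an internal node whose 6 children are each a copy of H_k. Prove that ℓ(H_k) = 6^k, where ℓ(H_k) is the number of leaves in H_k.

Base case: ℓ(H_0) = 1, and 6^0 = 1.
Assume ℓ(H_j) = 6^j.
Then ℓ(H_{j+1}) = 6·ℓ(H_j) = 6·6^j = 6^{j+1}.
Hence ℓ(H_k) = 6^k for every k ≥ 0, by induction.

ℓ(H_k) = 6^k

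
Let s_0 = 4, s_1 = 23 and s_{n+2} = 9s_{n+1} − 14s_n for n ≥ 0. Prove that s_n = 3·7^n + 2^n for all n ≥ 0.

Base cases: s_0 = 4 and 3·7^0 + 2^0 = 4; s_1 = 23 and 3·7^1 + 2^1 = 23.
Assume s_j = 3·7^j + 2^j for all 0 ≤ j ≤ k, where k ≥ 1.
Then s_{k+1} = 9s_k − 14s_{k−1} = 9·(3·7^k + 2^k) − 14·(3·7^{k−1} + 2^{k−1}) = 3·(9·7 − 14)7^{k−1} + (9·2 − 14)2^{k−1} = 147·7^{k−1} + 4·2^{k−1} = 3·7^{k+1} + 2^{k+1}.
This completes the inductive step, so s_n = 3·7^n + 2^n for all n ≥ 0.

s_n = 3·7^n + 2^n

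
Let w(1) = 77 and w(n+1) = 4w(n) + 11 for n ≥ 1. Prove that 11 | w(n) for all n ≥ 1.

Base case: w(1) = 77 = 11·7, so 11 | w(1).
Assume 11 | w(m), so w(m) = 11t for some integer t.
Then w(m+1) = 4w(m) + 11 = 4·(11t) + 11 = 11(4t + 1), so 11 | w(m+1).
Hence 11 | w(n) for every n ≥ 1, by induction.

11 | w(n)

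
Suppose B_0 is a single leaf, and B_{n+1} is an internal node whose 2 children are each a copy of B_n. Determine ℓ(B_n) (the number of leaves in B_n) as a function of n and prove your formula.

Claim: ℓ(B_n) = 2^n.

Base case: ℓ(B_0) = 1, and 2^0 = 1.
Assume ℓ(B_r) = 2^r.
Then ℓ(B_{r+1}) = 2·ℓ(B_r) = 2·2^r = 2^{r+1}.
Hence ℓ(B_n) = 2^n for every n ≥ 0, by induction.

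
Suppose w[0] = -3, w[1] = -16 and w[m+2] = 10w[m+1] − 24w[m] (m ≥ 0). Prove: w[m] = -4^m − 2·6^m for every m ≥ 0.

Base cases: w[0] = -3 and -4^0 − 2·6^0 = -3; w[1] = -16 and -4^1 − 2·6^1 = -16.
Assume w[j] = -4^j − 2·6^j for all 0 ≤ j ≤ k, where k ≥ 1.
Then w[k+1] = 10w[k] − 24w[k−1] = 10·(-4^k − 2·6^k) − 24·(-4^{k−1} − 2·6^{k−1}) = -(10·4 − 24)4^{k−1} − 2·(10·6 − 24)6^{k−1} = -16·4^{k−1} − 72·6^{k−1} = -4^{k+1} − 2·6^{k+1}.
So the formula holds for k+1, and by strong induction w[m] = -4^m − 2·6^m for all m ≥ 0.

w[m] = -4^m − 2·6^m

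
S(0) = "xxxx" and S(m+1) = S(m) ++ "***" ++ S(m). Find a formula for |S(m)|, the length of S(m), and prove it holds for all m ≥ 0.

Claim: |S(m)| = 7·2^m − 3.

Base case: |S(0)| = 4, and 7·2^0 − 3 = 4.
Assume |S(r)| = 7·2^r − 3.
Then |S(r+1)| = |S(r)| + 3 + |S(r)| = 2|S(r)| + 3 = 2(7·2^r − 3) + 3 = 7·2^{r+1} − 6 + 3 = 7·2^{r+1} − 3.
So the formula holds for r+1, and by induction |S(m)| = 7·2^m − 3 for all m ≥ 0.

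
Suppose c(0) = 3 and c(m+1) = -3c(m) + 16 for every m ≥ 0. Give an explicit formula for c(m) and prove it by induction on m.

Claim: c(m) = -(-3)^m + 4.

Base case: c(0) = 3, and -(-3)^0 + 4 = -1 + 4 = 3.
Assume c(k) = -(-3)^k + 4 for some k ≥ 0.
Then c(k+1) = -3c(k) + 16 = -3·(-(-3)^k + 4) + 16 = 3·(-3)^k − 12 + 16 = -(-3)^{k+1} + 4.
Hence c(m) = -(-3)^m + 4 for every m ≥ 0, by induction.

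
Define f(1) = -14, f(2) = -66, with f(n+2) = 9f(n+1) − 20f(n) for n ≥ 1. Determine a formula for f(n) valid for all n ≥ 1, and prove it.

Claim: f(n) = -4^n − 2·5^n.

Base cases: f(1) = -14 and -4^1 − 2·5^1 = -14; f(2) = -66 and -4^2 − 2·5^2 = -66.
Assume f(j) = -4^j − 2·5^j for all 1 ≤ j ≤ m, where m ≥ 2.
Then f(m+1) = 9f(m) − 20f(m−1) = 9·(-4^m − 2·5^m) − 20·(-4^{m−1} − 2·5^{m−1}) = -(9·4 − 20)4^{m−1} − 2·(9·5 − 20)5^{m−1} = -16·4^{m−1} − 50·5^{m−1} = -4^{m+1} − 2·5^{m+1}.
Hence f(n) = -4^n − 2·5^n for every n ≥ 1, by strong induction.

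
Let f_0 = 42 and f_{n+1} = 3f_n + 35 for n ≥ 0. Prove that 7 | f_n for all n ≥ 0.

Base case: f_0 = 42 = 7·6, so 7 | f_0.
Assume 7 | f_r, so f_r = 7t for some integer t.
Then f_{r+1} = 3f_r + 35 = 3·(7t) + 35 = 7(3t + 5), so 7 | f_{r+1}.
This completes the inductive step, so 7 | f_n for all n ≥ 0.

7 | f_n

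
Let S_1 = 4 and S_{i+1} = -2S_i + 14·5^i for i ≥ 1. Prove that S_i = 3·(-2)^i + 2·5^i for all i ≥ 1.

Base case: S_1 = 4, and 3·(-2)^1 + 2·5^1 = -6 + 10 = 4.
Assume S_k = 3·(-2)^k + 2·5^k for some k ≥ 1.
Then S_{k+1} = -2S_k + 14·5^k = -2·(3·(-2)^k + 2·5^k) + 14·5^k = 3·(-2)^{k+1} − 4·5^k + 14·5^k = 3·(-2)^{k+1} + 10·5^k = 3·(-2)^{k+1} + 2·5^{k+1}.
By induction, S_i = 3·(-2)^i + 2·5^i for all i ≥ 1.

S_i = 3·(-2)^i + 2·5^i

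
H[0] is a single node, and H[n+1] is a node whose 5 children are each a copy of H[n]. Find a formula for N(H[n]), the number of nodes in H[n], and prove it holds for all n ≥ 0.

Claim: N(H[n]) = (5^{n+1} − 1)/4.

Base case: N(H[0]) = 1, and (5^{0+1} − 1)/4 = 1.
Assume N(H[j]) = (5^{j+1} − 1)/4.
Then N(H[j+1]) = 1 + 5N(H[j]) = 1 + 5·(5^{j+1} − 1)/4 = 1 + (5^{j+2} − 5)/4 = (4 + 5^{j+2} − 5)/4 = (5^{j+2} − 1)/4.
Hence N(H[n]) = (5^{n+1} − 1)/4 for every n ≥ 0, by induction.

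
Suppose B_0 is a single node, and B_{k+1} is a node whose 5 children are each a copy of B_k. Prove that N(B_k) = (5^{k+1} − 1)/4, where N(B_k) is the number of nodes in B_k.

Base case: N(B_0) = 1, and (5^{0+1} − 1)/4 = 1.
Assume N(B_r) = (5^{r+1} − 1)/4.
Then N(B_{r+1}) = 1 + 5N(B_r) = 1 + 5·(5^{r+1} − 1)/4 = 1 + (5^{r+2} − 5)/4 = (4 + 5^{r+2} − 5)/4 = (5^{r+2} − 1)/4.
Hence N(B_k) = (5^{k+1} − 1)/4 for every k ≥ 0, by induction.

N(B_k) = (5^{k+1} − 1)/4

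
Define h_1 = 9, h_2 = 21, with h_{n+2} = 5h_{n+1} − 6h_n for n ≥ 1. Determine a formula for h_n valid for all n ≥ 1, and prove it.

Claim: h_n = 3·2^n + 3^n.

Base cases: h_1 = 9 and 3·2^1 + 3^1 = 9; h_2 = 21 and 3·2^2 + 3^2 = 21.
Assume h_i = 3·2^i + 3^i for all 1 ≤ i ≤ j, where j ≥ 2.
Then h_{j+1} = 5h_j − 6h_{j−1} = 5·(3·2^j + 3^j) − 6·(3·2^{j−1} + 3^{j−1}) = 3·(5·2 − 6)2^{j−1} + (5·3 − 6)3^{j−1} = 12·2^{j−1} + 9·3^{j−1} = 3·2^{j+1} + 3^{j+1}.
By strong induction, h_n = 3·2^n + 3^n for all n ≥ 1.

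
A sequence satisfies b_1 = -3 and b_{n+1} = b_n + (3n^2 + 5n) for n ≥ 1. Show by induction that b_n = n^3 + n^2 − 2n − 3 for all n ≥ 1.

Base case: b_1 = -3, and 1^3 + 1^2 − 2·1 − 3 = -3.
Assume b_m = m^3 + m^2 − 2m − 3.
Then b_{m+1} = b_m + (3m^2 + 5m) = (m^3 + m^2 − 2m − 3) + (3m^2 + 5m) = m^3 + 4m^2 + 3m − 3,
and (m+1)^3 + (m+1)^2 − 2·(m+1) − 3 = m^3 + 4m^2 + 3m − 3.
Hence b_n = n^3 + n^2 − 2n − 3 for every n ≥ 1, by induction.

b_n = n^3 + n^2 − 2n − 3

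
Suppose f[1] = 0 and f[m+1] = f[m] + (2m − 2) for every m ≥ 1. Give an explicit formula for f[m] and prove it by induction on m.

Claim: f[m] = m^2 − 3m + 2.

Base case: f[1] = 0, and 1^2 − 3·1 + 2 = 0.
Assume f[r] = r^2 − 3r + 2.
Then f[r+1] = f[r] + (2r − 2) = (r^2 − 3r + 2) + (2r − 2) = r^2 − r,
and (r+1)^2 − 3·(r+1) + 2 = r^2 − r.
This completes the inductive step, so f[m] = m^2 − 3m + 2 for all m ≥ 1.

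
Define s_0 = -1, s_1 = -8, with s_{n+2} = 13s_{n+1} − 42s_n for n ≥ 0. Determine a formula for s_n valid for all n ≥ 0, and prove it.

Claim: s_n = 6^n − 2·7^n.

Base cases: s_0 = -1 and 6^0 − 2·7^0 = -1; s_1 = -8 and 6^1 − 2·7^1 = -8.
Assume s_j = 6^j − 2·7^j for all 0 ≤ j ≤ r, where r ≥ 1.
Then s_{r+1} = 13s_r − 42s_{r−1} = 13·(6^r − 2·7^r) − 42·(6^{r−1} − 2·7^{r−1}) = (13·6 − 42)6^{r−1} − 2·(13·7 − 42)7^{r−1} = 36·6^{r−1} − 98·7^{r−1} = 6^{r+1} − 2·7^{r+1}.
This completes the inductive step, so s_n = 6^n − 2·7^n for all n ≥ 0.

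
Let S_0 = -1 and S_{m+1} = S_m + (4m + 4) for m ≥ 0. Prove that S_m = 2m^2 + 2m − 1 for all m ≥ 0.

Base case: S_0 = -1, and 2·0^2 + 2·0 − 1 = -1.
Assume S_k = 2k^2 + 2k − 1.
Then S_{k+1} = S_k + (4k + 4) = (2k^2 + 2k − 1) + (4k + 4) = 2k^2 + 6k + 3,
and 2·(k+1)^2 + 2·(k+1) − 1 = 2k^2 + 6k + 3.
This completes the inductive step, so S_m = 2m^2 + 2m − 1 for all m ≥ 0.

S_m = 2m^2 + 2m − 1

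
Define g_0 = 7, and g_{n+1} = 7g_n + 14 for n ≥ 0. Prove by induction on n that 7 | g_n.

Base case: g_0 = 7 = 7·1, so 7 | g_0.
Assume 7 | g_r, so g_r = 7t for some integer t.
Then g_{r+1} = 7g_r + 14 = 7·(7t) + 14 = 7(7t + 2), so 7 | g_{r+1}.
This completes the inductive step, so 7 | g_n for all n ≥ 0.

7 | g_n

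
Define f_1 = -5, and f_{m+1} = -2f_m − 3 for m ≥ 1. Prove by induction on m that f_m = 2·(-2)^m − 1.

Base case: f_1 = -5, and 2·(-2)^1 − 1 = -4 − 1 = -5.
Assume f_k = 2·(-2)^k − 1 for some k ≥ 1.
Then f_{k+1} = -2f_k − 3 = -2·(2·(-2)^k − 1) − 3 = -4·(-2)^k + 2 − 3 = 2·(-2)^{k+1} − 1.
This completes the inductive step, so f_m = 2·(-2)^m − 1 for all m ≥ 1.

f_m = 2·(-2)^m − 1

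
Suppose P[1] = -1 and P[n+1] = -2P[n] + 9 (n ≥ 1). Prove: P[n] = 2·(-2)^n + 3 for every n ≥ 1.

Base case: P[1] = -1, and 2·(-2)^1 + 3 = -4 + 3 = -1.
Assume P[k] = 2·(-2)^k + 3 for some k ≥ 1.
Then P[k+1] = -2P[k] + 9 = -2·(2·(-2)^k + 3) + 9 = -4·(-2)^k − 6 + 9 = 2·(-2)^{k+1} + 3.
This completes the inductive step, so P[n] = 2·(-2)^n + 3 for all n ≥ 1.

P[n] = 2·(-2)^n + 3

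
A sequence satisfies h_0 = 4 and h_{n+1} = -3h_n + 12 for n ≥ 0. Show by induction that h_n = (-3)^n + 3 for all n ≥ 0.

Base case: h_0 = 4, and (-3)^0 + 3 = 1 + 3 = 4.
Assume h_k = (-3)^k + 3 for some k ≥ 0.
Then h_{k+1} = -3h_k + 12 = -3·((-3)^k + 3) + 12 = -3·(-3)^k − 9 + 12 = (-3)^{k+1} + 3.
So the formula holds for k+1, and by induction h_n = (-3)^n + 3 for all n ≥ 0.

h_n = (-3)^n + 3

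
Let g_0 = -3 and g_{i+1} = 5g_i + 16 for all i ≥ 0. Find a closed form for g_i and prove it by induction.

Claim: g_i = 5^i − 4.

Base case: g_0 = -3, and 5^0 − 4 = 1 − 4 = -3.
Assume g_k = 5^k − 4 for some k ≥ 0.
Then g_{k+1} = 5g_k + 16 = 5·(5^k − 4) + 16 = 5^{k+1} − 20 + 16 = 5^{k+1} − 4.
This completes the inductive step, so g_i = 5^i − 4 for all i ≥ 0.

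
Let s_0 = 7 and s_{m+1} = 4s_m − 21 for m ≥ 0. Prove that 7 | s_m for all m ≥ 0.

Base case: s_0 = 7 = 7·1, so 7 | s_0.
Assume 7 | s_r, so s_r = 7t for some integer t.
Then s_{r+1} = 4s_r − 21 = 4·(7t) − 21 = 7(4t − 3), so 7 | s_{r+1}.
Hence 7 | s_m for every m ≥ 0, by induction.

7 | s_m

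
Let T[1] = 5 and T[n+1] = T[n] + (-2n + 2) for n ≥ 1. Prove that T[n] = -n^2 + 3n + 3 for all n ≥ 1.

Base case: T[1] = 5, and -1^2 + 3·1 + 3 = 5.
Assume T[m] = -m^2 + 3m + 3.
Then T[m+1] = T[m] + (-2m + 2) = (-m^2 + 3m + 3) + (-2m + 2) = -m^2 + m + 5,
and -(m+1)^2 + 3·(m+1) + 3 = -m^2 + m + 5.
By induction, T[n] = -n^2 + 3n + 3 for all n ≥ 1.

T[n] = -n^2 + 3n + 3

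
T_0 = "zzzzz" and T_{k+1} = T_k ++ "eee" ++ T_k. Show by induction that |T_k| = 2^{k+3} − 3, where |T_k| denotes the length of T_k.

Base case: |T_0| = 5, and 2^{0+3} − 3 = 5.
Assume |T_m| = 2^{m+3} − 3.
Then |T_{m+1}| = |T_m| + 3 + |T_m| = 2|T_m| + 3 = 2(2^{m+3} − 3) + 3 = 2^{m+1+3} − 6 + 3 = 2^{m+1+3} − 3.
By induction, |T_k| = 2^{k+3} − 3 for all k ≥ 0.

|T_k| = 2^{k+3} − 3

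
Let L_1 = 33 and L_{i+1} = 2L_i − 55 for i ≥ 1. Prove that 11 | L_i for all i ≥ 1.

Base case: L_1 = 33 = 11·3, so 11 | L_1.
Assume 11 | L_j, so L_j = 11t for some integer t.
Then L_{j+1} = 2L_j − 55 = 2·(11t) − 55 = 11(2t − 5), so 11 | L_{j+1}.
By induction, 11 | L_i for all i ≥ 1.

11 | L_i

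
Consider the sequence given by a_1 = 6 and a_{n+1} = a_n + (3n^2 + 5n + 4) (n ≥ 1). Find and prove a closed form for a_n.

Claim: a_n = n^3 + n^2 + 2n + 2.

Base case: a_1 = 6, and 1^3 + 1^2 + 2·1 + 2 = 6.
Assume a_r = r^3 + r^2 + 2r + 2.
Then a_{r+1} = a_r + (3r^2 + 5r + 4) = (r^3 + r^2 + 2r + 2) + (3r^2 + 5r + 4) = r^3 + 4r^2 + 7r + 6,
and (r+1)^3 + (r+1)^2 + 2·(r+1) + 2 = r^3 + 4r^2 + 7r + 6.
This completes the inductive step, so a_n = n^3 + n^2 + 2n + 2 for all n ≥ 1.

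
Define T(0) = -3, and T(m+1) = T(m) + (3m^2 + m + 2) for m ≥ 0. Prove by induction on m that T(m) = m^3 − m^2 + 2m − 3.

Base case: T(0) = -3, and 0^3 − 0^2 + 2·0 − 3 = -3.
Assume T(k) = k^3 − k^2 + 2k − 3.
Then T(k+1) = T(k) + (3k^2 + k + 2) = (k^3 − k^2 + 2k − 3) + (3k^2 + k + 2) = k^3 + 2k^2 + 3k − 1,
and (k+1)^3 − (k+1)^2 + 2·(k+1) − 3 = k^3 + 2k^2 + 3k − 1.
By induction, T(m) = m^3 − m^2 + 2m − 3 for all m ≥ 0.

T(m) = m^3 − m^2 + 2m − 3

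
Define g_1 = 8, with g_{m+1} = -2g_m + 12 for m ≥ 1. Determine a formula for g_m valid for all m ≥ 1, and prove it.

Claim: g_m = -2·(-2)^m + 4.

Base case: g_1 = 8, and -2·(-2)^1 + 4 = 4 + 4 = 8.
Assume g_j = -2·(-2)^j + 4 for some j ≥ 1.
Then g_{j+1} = -2g_j + 12 = -2·(-2·(-2)^j + 4) + 12 = 4·(-2)^j − 8 + 12 = -2·(-2)^{j+1} + 4.
This completes the inductive step, so g_m = -2·(-2)^m + 4 for all m ≥ 1.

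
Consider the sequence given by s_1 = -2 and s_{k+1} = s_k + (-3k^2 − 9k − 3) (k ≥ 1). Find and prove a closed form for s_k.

Claim: s_k = -k^3 − 3k^2 + k + 1.

Base case: s_1 = -2, and -1^3 − 3·1^2 + 1 + 1 = -2.
Assume s_j = -j^3 − 3j^2 + j + 1.
Then s_{j+1} = s_j + (-3j^2 − 9j − 3) = (-j^3 − 3j^2 + j + 1) + (-3j^2 − 9j − 3) = -j^3 − 6j^2 − 8j − 2,
and -(j+1)^3 − 3·(j+1)^2 + (j+1) + 1 = -j^3 − 6j^2 − 8j − 2.
By induction, s_k = -k^3 − 3k^2 + k + 1 for all k ≥ 1.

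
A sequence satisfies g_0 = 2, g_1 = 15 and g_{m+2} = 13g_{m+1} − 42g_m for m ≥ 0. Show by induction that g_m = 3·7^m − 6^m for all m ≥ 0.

Base cases: g_0 = 2 and 3·7^0 − 6^0 = 2; g_1 = 15 and 3·7^1 − 6^1 = 15.
Assume g_j = 3·7^j − 6^j for all 0 ≤ j ≤ k, where k ≥ 1.
Then g_{k+1} = 13g_k − 42g_{k−1} = 13·(3·7^k − 6^k) − 42·(3·7^{k−1} − 6^{k−1}) = 3·(13·7 − 42)7^{k−1} − (13·6 − 42)6^{k−1} = 147·7^{k−1} − 36·6^{k−1} = 3·7^{k+1} − 6^{k+1}.
By strong induction, g_m = 3·7^m − 6^m for all m ≥ 0.

g_m = 3·7^m − 6^m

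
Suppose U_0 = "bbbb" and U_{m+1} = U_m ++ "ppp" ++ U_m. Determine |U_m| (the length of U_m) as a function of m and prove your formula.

Claim: |U_m| = 7·2^m − 3.

Base case: |U_0| = 4, and 7·2^0 − 3 = 4.
Assume |U_k| = 7·2^k − 3.
Then |U_{k+1}| = |U_k| + 3 + |U_k| = 2|U_k| + 3 = 2(7·2^k − 3) + 3 = 7·2^{k+1} − 6 + 3 = 7·2^{k+1} − 3.
By induction, |U_m| = 7·2^m − 3 for all m ≥ 0.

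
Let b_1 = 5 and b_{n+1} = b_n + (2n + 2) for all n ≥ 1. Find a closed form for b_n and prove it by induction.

Claim: b_n = n^2 + n + 3.

Base case: b_1 = 5, and 1^2 + 1 + 3 = 5.
Assume b_r = r^2 + r + 3.
Then b_{r+1} = b_r + (2r + 2) = (r^2 + r + 3) + (2r + 2) = r^2 + 3r + 5,
and (r+1)^2 + (r+1) + 3 = r^2 + 3r + 5.
By induction, b_n = n^2 + n + 3 for all n ≥ 1.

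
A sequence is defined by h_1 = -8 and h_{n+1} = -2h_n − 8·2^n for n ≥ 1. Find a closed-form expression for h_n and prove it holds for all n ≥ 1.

Claim: h_n = 2·(-2)^n − 2·2^n.

Base case: h_1 = -8, and 2·(-2)^1 − 2·2^1 = -4 − 4 = -8.
Assume h_m = 2·(-2)^m − 2·2^m for some m ≥ 1.
Then h_{m+1} = -2h_m − 8·2^m = -2·(2·(-2)^m − 2·2^m) − 8·2^m = 2·(-2)^{m+1} + 4·2^m − 8·2^m = 2·(-2)^{m+1} − 4·2^m = 2·(-2)^{m+1} − 2·2^{m+1}.
This completes the inductive step, so h_n = 2·(-2)^n − 2·2^n for all n ≥ 1.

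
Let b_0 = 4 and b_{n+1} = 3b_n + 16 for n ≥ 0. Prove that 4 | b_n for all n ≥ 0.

Base case: b_0 = 4 = 4·1, so 4 | b_0.
Assume 4 | b_m, so b_m = 4t for some integer t.
Then b_{m+1} = 3b_m + 16 = 3·(4t) + 16 = 4(3t + 4), so 4 | b_{m+1}.
This completes the inductive step, so 4 | b_n for all n ≥ 0.

4 | b_n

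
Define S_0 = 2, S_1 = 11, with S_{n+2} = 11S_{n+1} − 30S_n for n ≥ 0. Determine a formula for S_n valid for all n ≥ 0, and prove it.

Claim: S_n = 6^n + 5^n.

Base cases: S_0 = 2 and 6^0 + 5^0 = 2; S_1 = 11 and 6^1 + 5^1 = 11.
Assume S_j = 6^j + 5^j for all 0 ≤ j ≤ r, where r ≥ 1.
Then S_{r+1} = 11S_r − 30S_{r−1} = 11·(6^r + 5^r) − 30·(6^{r−1} + 5^{r−1}) = (11·6 − 30)6^{r−1} + (11·5 − 30)5^{r−1} = 36·6^{r−1} + 25·5^{r−1} = 6^{r+1} + 5^{r+1}.
By strong induction, S_n = 6^n + 5^n for all n ≥ 0.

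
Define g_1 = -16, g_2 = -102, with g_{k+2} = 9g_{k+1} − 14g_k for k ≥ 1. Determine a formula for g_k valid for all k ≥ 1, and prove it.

Claim: g_k = -2^k − 2·7^k.

Base cases: g_1 = -16 and -2^1 − 2·7^1 = -16; g_2 = -102 and -2^2 − 2·7^2 = -102.
Assume g_j = -2^j − 2·7^j for all 1 ≤ j ≤ m, where m ≥ 2.
Then g_{m+1} = 9g_m − 14g_{m−1} = 9·(-2^m − 2·7^m) − 14·(-2^{m−1} − 2·7^{m−1}) = -(9·2 − 14)2^{m−1} − 2·(9·7 − 14)7^{m−1} = -4·2^{m−1} − 98·7^{m−1} = -2^{m+1} − 2·7^{m+1}.
By strong induction, g_k = -2^k − 2·7^k for all k ≥ 1.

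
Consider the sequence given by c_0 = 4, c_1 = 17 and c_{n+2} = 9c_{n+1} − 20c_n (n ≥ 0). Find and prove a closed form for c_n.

Claim: c_n = 3·4^n + 5^n.

Base cases: c_0 = 4 and 3·4^0 + 5^0 = 4; c_1 = 17 and 3·4^1 + 5^1 = 17.
Assume c_j = 3·4^j + 5^j for all 0 ≤ j ≤ k, where k ≥ 1.
Then c_{k+1} = 9c_k − 20c_{k−1} = 9·(3·4^k + 5^k) − 20·(3·4^{k−1} + 5^{k−1}) = 3·(9·4 − 20)4^{k−1} + (9·5 − 20)5^{k−1} = 48·4^{k−1} + 25·5^{k−1} = 3·4^{k+1} + 5^{k+1}.
By strong induction, c_n = 3·4^n + 5^n for all n ≥ 0.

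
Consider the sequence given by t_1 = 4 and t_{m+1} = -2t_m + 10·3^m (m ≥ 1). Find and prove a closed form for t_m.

Claim: t_m = (-2)^m + 2·3^m.

Base case: t_1 = 4, and (-2)^1 + 2·3^1 = -2 + 6 = 4.
Assume t_j = (-2)^j + 2·3^j for some j ≥ 1.
Then t_{j+1} = -2t_j + 10·3^j = -2·((-2)^j + 2·3^j) + 10·3^j = (-2)^{j+1} − 4·3^j + 10·3^j = (-2)^{j+1} + 6·3^j = (-2)^{j+1} + 2·3^{j+1}.
So the formula holds for j+1, and by induction t_m = (-2)^m + 2·3^m for all m ≥ 1.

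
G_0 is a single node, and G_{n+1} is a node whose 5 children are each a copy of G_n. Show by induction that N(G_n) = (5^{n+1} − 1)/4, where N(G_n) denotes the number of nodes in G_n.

Base case: N(G_0) = 1, and (5^{0+1} − 1)/4 = 1.
Assume N(G_m) = (5^{m+1} − 1)/4.
Then N(G_{m+1}) = 1 + 5N(G_m) = 1 + 5·(5^{m+1} − 1)/4 = 1 + (5^{m+2} − 5)/4 = (4 + 5^{m+2} − 5)/4 = (5^{m+2} − 1)/4.
This completes the inductive step, so N(G_n) = (5^{n+1} − 1)/4 for all n ≥ 0.

N(G_n) = (5^{n+1} − 1)/4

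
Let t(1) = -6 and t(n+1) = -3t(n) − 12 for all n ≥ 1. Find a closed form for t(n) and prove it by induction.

Claim: t(n) = (-3)^n − 3.

Base case: t(1) = -6, and (-3)^1 − 3 = -3 − 3 = -6.
Assume t(k) = (-3)^k − 3 for some k ≥ 1.
Then t(k+1) = -3t(k) − 12 = -3·((-3)^k − 3) − 12 = -3·(-3)^k + 9 − 12 = (-3)^{k+1} − 3.
By induction, t(n) = (-3)^n − 3 for all n ≥ 1.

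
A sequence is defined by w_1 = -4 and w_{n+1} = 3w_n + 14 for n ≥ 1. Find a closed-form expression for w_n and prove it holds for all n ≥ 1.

Claim: w_n = 3^n − 7.

Base case: w_1 = -4, and 3^1 − 7 = 3 − 7 = -4.
Assume w_r = 3^r − 7 for some r ≥ 1.
Then w_{r+1} = 3w_r + 14 = 3·(3^r − 7) + 14 = 3^{r+1} − 21 + 14 = 3^{r+1} − 7.
So the formula holds for r+1, and by induction w_n = 3^n − 7 for all n ≥ 1.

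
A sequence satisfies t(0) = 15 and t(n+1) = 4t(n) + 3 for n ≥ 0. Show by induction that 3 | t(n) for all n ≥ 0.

Base case: t(0) = 15 = 3·5, so 3 | t(0).
Assume 3 | t(r), so t(r) = 3s for some integer s.
Then t(r+1) = 4t(r) + 3 = 4·(3s) + 3 = 3(4s + 1), so 3 | t(r+1).
So the property holds for r+1, and by induction 3 | t(n) for all n ≥ 0.

3 | t(n)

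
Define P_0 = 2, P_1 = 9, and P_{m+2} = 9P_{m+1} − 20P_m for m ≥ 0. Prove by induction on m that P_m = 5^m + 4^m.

Base cases: P_0 = 2 and 5^0 + 4^0 = 2; P_1 = 9 and 5^1 + 4^1 = 9.
Assume P_j = 5^j + 4^j for all 0 ≤ j ≤ k, where k ≥ 1.
Then P_{k+1} = 9P_k − 20P_{k−1} = 9·(5^k + 4^k) − 20·(5^{k−1} + 4^{k−1}) = (9·5 − 20)5^{k−1} + (9·4 − 20)4^{k−1} = 25·5^{k−1} + 16·4^{k−1} = 5^{k+1} + 4^{k+1}.
This completes the inductive step, so P_m = 5^m + 4^m for all m ≥ 0.

P_m = 5^m + 4^m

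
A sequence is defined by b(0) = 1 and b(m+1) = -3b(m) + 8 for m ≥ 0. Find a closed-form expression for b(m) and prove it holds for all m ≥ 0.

Claim: b(m) = -(-3)^m + 2.

Base case: b(0) = 1, and -(-3)^0 + 2 = -1 + 2 = 1.
Assume b(j) = -(-3)^j + 2 for some j ≥ 0.
Then b(j+1) = -3b(j) + 8 = -3·(-(-3)^j + 2) + 8 = 3·(-3)^j − 6 + 8 = -(-3)^{j+1} + 2.
This completes the inductive step, so b(m) = -(-3)^m + 2 for all m ≥ 0.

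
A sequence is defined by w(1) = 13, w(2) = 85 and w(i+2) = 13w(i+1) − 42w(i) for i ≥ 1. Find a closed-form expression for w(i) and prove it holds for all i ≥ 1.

Claim: w(i) = 6^i + 7^i.

Base cases: w(1) = 13 and 6^1 + 7^1 = 13; w(2) = 85 and 6^2 + 7^2 = 85.
Assume w(t) = 6^t + 7^t for all 1 ≤ t ≤ j, where j ≥ 2.
Then w(j+1) = 13w(j) − 42w(j−1) = 13·(6^j + 7^j) − 42·(6^{j−1} + 7^{j−1}) = (13·6 − 42)6^{j−1} + (13·7 − 42)7^{j−1} = 36·6^{j−1} + 49·7^{j−1} = 6^{j+1} + 7^{j+1}.
So the formula holds for j+1, and by strong induction w(i) = 6^i + 7^i for all i ≥ 1.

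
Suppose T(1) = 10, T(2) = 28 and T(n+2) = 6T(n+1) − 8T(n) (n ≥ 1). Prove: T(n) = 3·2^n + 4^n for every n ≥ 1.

Base cases: T(1) = 10 and 3·2^1 + 4^1 = 10; T(2) = 28 and 3·2^2 + 4^2 = 28.
Assume T(j) = 3·2^j + 4^j for all 1 ≤ j ≤ m, where m ≥ 2.
Then T(m+1) = 6T(m) − 8T(m−1) = 6·(3·2^m + 4^m) − 8·(3·2^{m−1} + 4^{m−1}) = 3·(6·2 − 8)2^{m−1} + (6·4 − 8)4^{m−1} = 12·2^{m−1} + 16·4^{m−1} = 3·2^{m+1} + 4^{m+1}.
This completes the inductive step, so T(n) = 3·2^n + 4^n for all n ≥ 1.

T(n) = 3·2^n + 4^n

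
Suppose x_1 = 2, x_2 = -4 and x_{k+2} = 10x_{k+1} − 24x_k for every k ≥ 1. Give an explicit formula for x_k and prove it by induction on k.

Claim: x_k = -6^k + 2·4^k.

Base cases: x_1 = 2 and -6^1 + 2·4^1 = 2; x_2 = -4 and -6^2 + 2·4^2 = -4.
Assume x_j = -6^j + 2·4^j for all 1 ≤ j ≤ m, where m ≥ 2.
Then x_{m+1} = 10x_m − 24x_{m−1} = 10·(-6^m + 2·4^m) − 24·(-6^{m−1} + 2·4^{m−1}) = -(10·6 − 24)6^{m−1} + 2·(10·4 − 24)4^{m−1} = -36·6^{m−1} + 32·4^{m−1} = -6^{m+1} + 2·4^{m+1}.
This completes the inductive step, so x_k = -6^k + 2·4^k for all k ≥ 1.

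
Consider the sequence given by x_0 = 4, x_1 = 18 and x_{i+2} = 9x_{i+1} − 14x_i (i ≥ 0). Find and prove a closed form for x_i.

Claim: x_i = 2·7^i + 2·2^i.

Base cases: x_0 = 4 and 2·7^0 + 2·2^0 = 4; x_1 = 18 and 2·7^1 + 2·2^1 = 18.
Assume x_t = 2·7^t + 2·2^t for all 0 ≤ t ≤ j, where j ≥ 1.
Then x_{j+1} = 9x_j − 14x_{j−1} = 9·(2·7^j + 2·2^j) − 14·(2·7^{j−1} + 2·2^{j−1}) = 2·(9·7 − 14)7^{j−1} + 2·(9·2 − 14)2^{j−1} = 98·7^{j−1} + 8·2^{j−1} = 2·7^{j+1} + 2·2^{j+1}.
Hence x_i = 2·7^i + 2·2^i for every i ≥ 0, by strong induction.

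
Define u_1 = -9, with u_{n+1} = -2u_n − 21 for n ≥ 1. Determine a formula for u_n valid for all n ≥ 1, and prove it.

Claim: u_n = (-2)^n − 7.

Base case: u_1 = -9, and (-2)^1 − 7 = -2 − 7 = -9.
Assume u_r = (-2)^r − 7 for some r ≥ 1.
Then u_{r+1} = -2u_r − 21 = -2·((-2)^r − 7) − 21 = -2·(-2)^r + 14 − 21 = (-2)^{r+1} − 7.
So the formula holds for r+1, and by induction u_n = (-2)^n − 7 for all n ≥ 1.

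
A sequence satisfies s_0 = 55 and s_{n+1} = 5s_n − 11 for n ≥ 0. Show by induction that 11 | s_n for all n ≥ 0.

Base case: s_0 = 55 = 11·5, so 11 | s_0.
Assume 11 | s_j, so s_j = 11t for some integer t.
Then s_{j+1} = 5s_j − 11 = 5·(11t) − 11 = 11(5t − 1), so 11 | s_{j+1}.
This completes the inductive step, so 11 | s_n for all n ≥ 0.

11 | s_n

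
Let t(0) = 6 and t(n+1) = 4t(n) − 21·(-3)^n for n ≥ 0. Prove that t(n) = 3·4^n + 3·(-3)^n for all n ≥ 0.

Base case: t(0) = 6, and 3·4^0 + 3·(-3)^0 = 3 + 3 = 6.
Assume t(j) = 3·4^j + 3·(-3)^j for some j ≥ 0.
Then t(j+1) = 4t(j) − 21·(-3)^j = 4·(3·4^j + 3·(-3)^j) − 21·(-3)^j = 3·4^{j+1} + 12·(-3)^j − 21·(-3)^j = 3·4^{j+1} − 9·(-3)^j = 3·4^{j+1} + 3·(-3)^{j+1}.
This completes the inductive step, so t(n) = 3·4^n + 3·(-3)^n for all n ≥ 0.

t(n) = 3·4^n + 3·(-3)^n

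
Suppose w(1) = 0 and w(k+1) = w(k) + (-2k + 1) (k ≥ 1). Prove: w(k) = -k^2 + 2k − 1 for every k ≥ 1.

Base case: w(1) = 0, and -1^2 + 2·1 − 1 = 0.
Assume w(r) = -r^2 + 2r − 1.
Then w(r+1) = w(r) + (-2r + 1) = (-r^2 + 2r − 1) + (-2r + 1) = -r^2,
and -(r+1)^2 + 2·(r+1) − 1 = -r^2.
This completes the inductive step, so w(k) = -k^2 + 2k − 1 for all k ≥ 1.

w(k) = -k^2 + 2k − 1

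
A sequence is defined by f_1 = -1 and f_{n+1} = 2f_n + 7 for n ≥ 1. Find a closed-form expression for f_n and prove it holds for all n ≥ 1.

Claim: f_n = 3·2^n − 7.

Base case: f_1 = -1, and 3·2^1 − 7 = 6 − 7 = -1.
Assume f_m = 3·2^m − 7 for some m ≥ 1.
Then f_{m+1} = 2f_m + 7 = 2·(3·2^m − 7) + 7 = 6·2^m − 14 + 7 = 3·2^{m+1} − 7.
Hence f_n = 3·2^n − 7 for every n ≥ 1, by induction.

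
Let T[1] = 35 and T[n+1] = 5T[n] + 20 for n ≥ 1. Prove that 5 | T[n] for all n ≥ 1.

Base case: T[1] = 35 = 5·7, so 5 | T[1].
Assume 5 | T[k], so T[k] = 5t for some integer t.
Then T[k+1] = 5T[k] + 20 = 5·(5t) + 20 = 5(5t + 4), so 5 | T[k+1].
By induction, 5 | T[n] for all n ≥ 1.

5 | T[n]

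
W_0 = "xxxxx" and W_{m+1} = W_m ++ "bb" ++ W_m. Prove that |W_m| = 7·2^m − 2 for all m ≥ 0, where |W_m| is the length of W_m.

Base case: |W_0| = 5, and 7·2^0 − 2 = 5.
Assume |W_r| = 7·2^r − 2.
Then |W_{r+1}| = |W_r| + 2 + |W_r| = 2|W_r| + 2 = 2(7·2^r − 2) + 2 = 7·2^{r+1} − 4 + 2 = 7·2^{r+1} − 2.
Hence |W_m| = 7·2^m − 2 for every m ≥ 0, by induction.

|W_m| = 7·2^m − 2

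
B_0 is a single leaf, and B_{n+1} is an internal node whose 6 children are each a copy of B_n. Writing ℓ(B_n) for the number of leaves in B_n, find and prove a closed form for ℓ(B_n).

Claim: ℓ(B_n) = 6^n.

Base case: ℓ(B_0) = 1, and 6^0 = 1.
Assume ℓ(B_k) = 6^k.
Then ℓ(B_{k+1}) = 6·ℓ(B_k) = 6·6^k = 6^{k+1}.
Hence ℓ(B_n) = 6^n for every n ≥ 0, by induction.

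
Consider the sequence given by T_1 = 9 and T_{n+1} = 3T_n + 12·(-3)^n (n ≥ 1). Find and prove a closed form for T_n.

Claim: T_n = 3^n − 2·(-3)^n.

Base case: T_1 = 9, and 3^1 − 2·(-3)^1 = 3 + 6 = 9.
Assume T_j = 3^j − 2·(-3)^j for some j ≥ 1.
Then T_{j+1} = 3T_j + 12·(-3)^j = 3·(3^j − 2·(-3)^j) + 12·(-3)^j = 3^{j+1} − 6·(-3)^j + 12·(-3)^j = 3^{j+1} + 6·(-3)^j = 3^{j+1} − 2·(-3)^{j+1}.
So the formula holds for j+1, and by induction T_n = 3^n − 2·(-3)^n for all n ≥ 1.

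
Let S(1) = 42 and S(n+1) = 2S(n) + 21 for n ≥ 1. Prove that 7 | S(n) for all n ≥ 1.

Base case: S(1) = 42 = 7·6, so 7 | S(1).
Assume 7 | S(r), so S(r) = 7t for some integer t.
Then S(r+1) = 2S(r) + 21 = 2·(7t) + 21 = 7(2t + 3), so 7 | S(r+1).
This completes the inductive step, so 7 | S(n) for all n ≥ 1.

7 | S(n)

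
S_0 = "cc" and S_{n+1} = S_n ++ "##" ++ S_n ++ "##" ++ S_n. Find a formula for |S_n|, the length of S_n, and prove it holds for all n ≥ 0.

Claim: |S_n| = 4·3^n − 2.

Base case: |S_0| = 2, and 4·3^0 − 2 = 2.
Assume |S_k| = 4·3^k − 2.
Then |S_{k+1}| = 3|S_k| + 4 = 3(4·3^k − 2) + 4 = 4·3^{k+1} − 6 + 4 = 4·3^{k+1} − 2.
By induction, |S_n| = 4·3^n − 2 for all n ≥ 0.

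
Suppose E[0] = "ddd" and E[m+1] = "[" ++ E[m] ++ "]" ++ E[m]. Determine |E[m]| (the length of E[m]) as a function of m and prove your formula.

Claim: |E[m]| = 5·2^m − 2.

Base case: |E[0]| = 3, and 5·2^0 − 2 = 3.
Assume |E[j]| = 5·2^j − 2.
Then |E[j+1]| = 1 + |E[j]| + 1 + |E[j]| = 2|E[j]| + 2 = 2(5·2^j − 2) + 2 = 5·2^{j+1} − 4 + 2 = 5·2^{j+1} − 2.
By induction, |E[m]| = 5·2^m − 2 for all m ≥ 0.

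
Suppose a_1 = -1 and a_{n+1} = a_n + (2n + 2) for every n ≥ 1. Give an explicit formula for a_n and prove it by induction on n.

Claim: a_n = n^2 + n − 3.

Base case: a_1 = -1, and 1^2 + 1 − 3 = -1.
Assume a_j = j^2 + j − 3.
Then a_{j+1} = a_j + (2j + 2) = (j^2 + j − 3) + (2j + 2) = j^2 + 3j − 1,
and (j+1)^2 + (j+1) − 3 = j^2 + 3j − 1.
By induction, a_n = n^2 + n − 3 for all n ≥ 1.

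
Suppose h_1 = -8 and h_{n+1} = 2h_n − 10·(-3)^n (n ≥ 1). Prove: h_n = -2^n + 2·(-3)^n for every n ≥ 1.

Base case: h_1 = -8, and -2^1 + 2·(-3)^1 = -2 − 6 = -8.
Assume h_k = -2^k + 2·(-3)^k for some k ≥ 1.
Then h_{k+1} = 2h_k − 10·(-3)^k = 2·(-2^k + 2·(-3)^k) − 10·(-3)^k = -2^{k+1} + 4·(-3)^k − 10·(-3)^k = -2^{k+1} − 6·(-3)^k = -2^{k+1} + 2·(-3)^{k+1}.
By induction, h_n = -2^n + 2·(-3)^n for all n ≥ 1.

h_n = -2^n + 2·(-3)^n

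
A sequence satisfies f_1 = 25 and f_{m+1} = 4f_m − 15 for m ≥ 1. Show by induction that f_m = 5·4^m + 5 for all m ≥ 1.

Base case: f_1 = 25, and 5·4^1 + 5 = 20 + 5 = 25.
Assume f_k = 5·4^k + 5 for some k ≥ 1.
Then f_{k+1} = 4f_k − 15 = 4·(5·4^k + 5) − 15 = 20·4^k + 20 − 15 = 5·4^{k+1} + 5.
By induction, f_m = 5·4^m + 5 for all m ≥ 1.

f_m = 5·4^m + 5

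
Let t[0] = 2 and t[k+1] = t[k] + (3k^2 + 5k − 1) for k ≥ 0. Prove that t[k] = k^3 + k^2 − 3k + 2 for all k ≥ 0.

Base case: t[0] = 2, and 0^3 + 0^2 − 3·0 + 2 = 2.
Assume t[j] = j^3 + j^2 − 3j + 2.
Then t[j+1] = t[j] + (3j^2 + 5j − 1) = (j^3 + j^2 − 3j + 2) + (3j^2 + 5j − 1) = j^3 + 4j^2 + 2j + 1,
and (j+1)^3 + (j+1)^2 − 3·(j+1) + 2 = j^3 + 4j^2 + 2j + 1.
By induction, t[k] = k^3 + k^2 − 3k + 2 for all k ≥ 0.

t[k] = k^3 + k^2 − 3k + 2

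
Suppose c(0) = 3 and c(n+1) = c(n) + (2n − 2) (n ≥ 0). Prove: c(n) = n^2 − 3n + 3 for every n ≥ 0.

Base case: c(0) = 3, and 0^2 − 3·0 + 3 = 3.
Assume c(m) = m^2 − 3m + 3.
Then c(m+1) = c(m) + (2m − 2) = (m^2 − 3m + 3) + (2m − 2) = m^2 − m + 1,
and (m+1)^2 − 3·(m+1) + 3 = m^2 − m + 1.
By induction, c(n) = n^2 − 3n + 3 for all n ≥ 0.

c(n) = n^2 − 3n + 3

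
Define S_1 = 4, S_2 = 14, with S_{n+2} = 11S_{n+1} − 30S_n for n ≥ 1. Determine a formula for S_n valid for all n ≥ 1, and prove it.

Claim: S_n = 2·5^n − 6^n.

Base cases: S_1 = 4 and 2·5^1 − 6^1 = 4; S_2 = 14 and 2·5^2 − 6^2 = 14.
Assume S_i = 2·5^i − 6^i for all 1 ≤ i ≤ j, where j ≥ 2.
Then S_{j+1} = 11S_j − 30S_{j−1} = 11·(2·5^j − 6^j) − 30·(2·5^{j−1} − 6^{j−1}) = 2·(11·5 − 30)5^{j−1} − (11·6 − 30)6^{j−1} = 50·5^{j−1} − 36·6^{j−1} = 2·5^{j+1} − 6^{j+1}.
Hence S_n = 2·5^n − 6^n for every n ≥ 1, by strong induction.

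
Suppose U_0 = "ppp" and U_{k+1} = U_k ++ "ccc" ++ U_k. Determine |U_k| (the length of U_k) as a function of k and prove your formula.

Claim: |U_k| = 6·2^k − 3.

Base case: |U_0| = 3, and 6·2^0 − 3 = 3.
Assume |U_r| = 6·2^r − 3.
Then |U_{r+1}| = |U_r| + 3 + |U_r| = 2|U_r| + 3 = 2(6·2^r − 3) + 3 = 6·2^{r+1} − 6 + 3 = 6·2^{r+1} − 3.
So the formula holds for r+1, and by induction |U_k| = 6·2^k − 3 for all k ≥ 0.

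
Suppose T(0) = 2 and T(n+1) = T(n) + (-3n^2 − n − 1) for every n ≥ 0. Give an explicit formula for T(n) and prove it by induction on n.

Claim: T(n) = -n^3 + n^2 − n + 2.

Base case: T(0) = 2, and -0^3 + 0^2 − 0 + 2 = 2.
Assume T(r) = -r^3 + r^2 − r + 2.
Then T(r+1) = T(r) + (-3r^2 − r − 1) = (-r^3 + r^2 − r + 2) + (-3r^2 − r − 1) = -r^3 − 2r^2 − 2r + 1,
and -(r+1)^3 + (r+1)^2 − (r+1) + 2 = -r^3 − 2r^2 − 2r + 1.
Hence T(n) = -n^3 + n^2 − n + 2 for every n ≥ 0, by induction.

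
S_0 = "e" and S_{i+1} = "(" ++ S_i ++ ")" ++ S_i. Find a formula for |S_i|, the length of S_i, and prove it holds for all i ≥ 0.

Claim: |S_i| = 3·2^i − 2.

Base case: |S_0| = 1, and 3·2^0 − 2 = 1.
Assume |S_k| = 3·2^k − 2.
Then |S_{k+1}| = 1 + |S_k| + 1 + |S_k| = 2|S_k| + 2 = 2(3·2^k − 2) + 2 = 3·2^{k+1} − 4 + 2 = 3·2^{k+1} − 2.
By induction, |S_i| = 3·2^i − 2 for all i ≥ 0.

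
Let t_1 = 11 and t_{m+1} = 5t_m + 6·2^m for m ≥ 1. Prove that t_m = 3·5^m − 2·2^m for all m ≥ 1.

Base case: t_1 = 11, and 3·5^1 − 2·2^1 = 15 − 4 = 11.
Assume t_r = 3·5^r − 2·2^r for some r ≥ 1.
Then t_{r+1} = 5t_r + 6·2^r = 5·(3·5^r − 2·2^r) + 6·2^r = 3·5^{r+1} − 10·2^r + 6·2^r = 3·5^{r+1} − 4·2^r = 3·5^{r+1} − 2·2^{r+1}.
By induction, t_m = 3·5^m − 2·2^m for all m ≥ 1.

t_m = 3·5^m − 2·2^m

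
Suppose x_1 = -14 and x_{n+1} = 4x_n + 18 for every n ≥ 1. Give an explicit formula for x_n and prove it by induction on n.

Claim: x_n = -2·4^n − 6.

Base case: x_1 = -14, and -2·4^1 − 6 = -8 − 6 = -14.
Assume x_j = -2·4^j − 6 for some j ≥ 1.
Then x_{j+1} = 4x_j + 18 = 4·(-2·4^j − 6) + 18 = -8·4^j − 24 + 18 = -2·4^{j+1} − 6.
This completes the inductive step, so x_n = -2·4^n − 6 for all n ≥ 1.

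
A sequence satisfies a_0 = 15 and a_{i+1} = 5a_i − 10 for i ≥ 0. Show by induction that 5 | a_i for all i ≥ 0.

Base case: a_0 = 15 = 5·3, so 5 | a_0.
Assume 5 | a_k, so a_k = 5t for some integer t.
Then a_{k+1} = 5a_k − 10 = 5·(5t) − 10 = 5(5t − 2), so 5 | a_{k+1}.
Hence 5 | a_i for every i ≥ 0, by induction.

5 | a_i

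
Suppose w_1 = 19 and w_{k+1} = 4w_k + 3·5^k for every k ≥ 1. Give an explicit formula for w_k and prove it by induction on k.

Claim: w_k = 4^k + 3·5^k.

Base case: w_1 = 19, and 4^1 + 3·5^1 = 4 + 15 = 19.
Assume w_j = 4^j + 3·5^j for some j ≥ 1.
Then w_{j+1} = 4w_j + 3·5^j = 4·(4^j + 3·5^j) + 3·5^j = 4^{j+1} + 12·5^j + 3·5^j = 4^{j+1} + 15·5^j = 4^{j+1} + 3·5^{j+1}.
By induction, w_k = 4^k + 3·5^k for all k ≥ 1.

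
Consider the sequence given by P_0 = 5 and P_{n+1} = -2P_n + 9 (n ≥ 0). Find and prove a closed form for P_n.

Claim: P_n = 2·(-2)^n + 3.

Base case: P_0 = 5, and 2·(-2)^0 + 3 = 2 + 3 = 5.
Assume P_m = 2·(-2)^m + 3 for some m ≥ 0.
Then P_{m+1} = -2P_m + 9 = -2·(2·(-2)^m + 3) + 9 = -4·(-2)^m − 6 + 9 = 2·(-2)^{m+1} + 3.
So the formula holds for m+1, and by induction P_n = 2·(-2)^n + 3 for all n ≥ 0.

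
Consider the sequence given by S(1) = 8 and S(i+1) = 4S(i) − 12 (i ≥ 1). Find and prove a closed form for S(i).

Claim: S(i) = 4^i + 4.

Base case: S(1) = 8, and 4^1 + 4 = 4 + 4 = 8.
Assume S(r) = 4^r + 4 for some r ≥ 1.
Then S(r+1) = 4S(r) − 12 = 4·(4^r + 4) − 12 = 4^{r+1} + 16 − 12 = 4^{r+1} + 4.
So the formula holds for r+1, and by induction S(i) = 4^i + 4 for all i ≥ 1.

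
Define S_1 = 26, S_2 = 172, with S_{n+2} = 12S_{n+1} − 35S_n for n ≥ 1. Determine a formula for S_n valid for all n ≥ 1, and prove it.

Claim: S_n = 3·7^n + 5^n.

Base cases: S_1 = 26 and 3·7^1 + 5^1 = 26; S_2 = 172 and 3·7^2 + 5^2 = 172.
Assume S_j = 3·7^j + 5^j for all 1 ≤ j ≤ m, where m ≥ 2.
Then S_{m+1} = 12S_m − 35S_{m−1} = 12·(3·7^m + 5^m) − 35·(3·7^{m−1} + 5^{m−1}) = 3·(12·7 − 35)7^{m−1} + (12·5 − 35)5^{m−1} = 147·7^{m−1} + 25·5^{m−1} = 3·7^{m+1} + 5^{m+1}.
This completes the inductive step, so S_n = 3·7^n + 5^n for all n ≥ 1.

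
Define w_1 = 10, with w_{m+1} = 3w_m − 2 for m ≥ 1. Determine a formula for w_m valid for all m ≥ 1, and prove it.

Claim: w_m = 3^{m+1} + 1.

Base case: w_1 = 10, and 3^{1+1} + 1 = 9 + 1 = 10.
Assume w_k = 3^{k+1} + 1 for some k ≥ 1.
Then w_{k+1} = 3w_k − 2 = 3·(3^{k+1} + 1) − 2 = 3^{k+2} + 3 − 2 = 3^{k+2} + 1.
This completes the inductive step, so w_m = 3^{m+1} + 1 for all m ≥ 1.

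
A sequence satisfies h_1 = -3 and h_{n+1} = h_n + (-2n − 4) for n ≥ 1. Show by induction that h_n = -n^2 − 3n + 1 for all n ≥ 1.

Base case: h_1 = -3, and -1^2 − 3·1 + 1 = -3.
Assume h_r = -r^2 − 3r + 1.
Then h_{r+1} = h_r + (-2r − 4) = (-r^2 − 3r + 1) + (-2r − 4) = -r^2 − 5r − 3,
and -(r+1)^2 − 3·(r+1) + 1 = -r^2 − 5r − 3.
This completes the inductive step, so h_n = -n^2 − 3n + 1 for all n ≥ 1.

h_n = -n^2 − 3n + 1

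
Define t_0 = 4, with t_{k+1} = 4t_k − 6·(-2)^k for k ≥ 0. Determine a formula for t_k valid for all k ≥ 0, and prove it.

Claim: t_k = 3·4^k + (-2)^k.

Base case: t_0 = 4, and 3·4^0 + (-2)^0 = 3 + 1 = 4.
Assume t_m = 3·4^m + (-2)^m for some m ≥ 0.
Then t_{m+1} = 4t_m − 6·(-2)^m = 4·(3·4^m + (-2)^m) − 6·(-2)^m = 3·4^{m+1} + 4·(-2)^m − 6·(-2)^m = 3·4^{m+1} − 2·(-2)^m = 3·4^{m+1} + (-2)^{m+1}.
Hence t_k = 3·4^k + (-2)^k for every k ≥ 0, by induction.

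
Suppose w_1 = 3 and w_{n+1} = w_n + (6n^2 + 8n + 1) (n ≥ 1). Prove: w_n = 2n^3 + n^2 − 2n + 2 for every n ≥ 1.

Base case: w_1 = 3, and 2·1^3 + 1^2 − 2·1 + 2 = 3.
Assume w_k = 2k^3 + k^2 − 2k + 2.
Then w_{k+1} = w_k + (6k^2 + 8k + 1) = (2k^3 + k^2 − 2k + 2) + (6k^2 + 8k + 1) = 2k^3 + 7k^2 + 6k + 3,
and 2·(k+1)^3 + (k+1)^2 − 2·(k+1) + 2 = 2k^3 + 7k^2 + 6k + 3.
By induction, w_n = 2n^3 + n^2 − 2n + 2 for all n ≥ 1.

w_n = 2n^3 + n^2 − 2n + 2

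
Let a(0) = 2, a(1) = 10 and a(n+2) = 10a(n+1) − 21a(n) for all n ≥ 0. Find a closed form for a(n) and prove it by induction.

Claim: a(n) = 3^n + 7^n.

Base cases: a(0) = 2 and 3^0 + 7^0 = 2; a(1) = 10 and 3^1 + 7^1 = 10.
Assume a(j) = 3^j + 7^j for all 0 ≤ j ≤ m, where m ≥ 1.
Then a(m+1) = 10a(m) − 21a(m−1) = 10·(3^m + 7^m) − 21·(3^{m−1} + 7^{m−1}) = (10·3 − 21)3^{m−1} + (10·7 − 21)7^{m−1} = 9·3^{m−1} + 49·7^{m−1} = 3^{m+1} + 7^{m+1}.
Hence a(n) = 3^n + 7^n for every n ≥ 0, by strong induction.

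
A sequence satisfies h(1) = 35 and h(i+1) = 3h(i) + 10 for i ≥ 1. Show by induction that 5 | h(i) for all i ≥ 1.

Base case: h(1) = 35 = 5·7, so 5 | h(1).
Assume 5 | h(j), so h(j) = 5t for some integer t.
Then h(j+1) = 3h(j) + 10 = 3·(5t) + 10 = 5(3t + 2), so 5 | h(j+1).
By induction, 5 | h(i) for all i ≥ 1.

5 | h(i)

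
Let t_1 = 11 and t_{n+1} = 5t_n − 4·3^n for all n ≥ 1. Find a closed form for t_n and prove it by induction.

Claim: t_n = 5^n + 2·3^n.

Base case: t_1 = 11, and 5^1 + 2·3^1 = 5 + 6 = 11.
Assume t_m = 5^m + 2·3^m for some m ≥ 1.
Then t_{m+1} = 5t_m − 4·3^m = 5·(5^m + 2·3^m) − 4·3^m = 5^{m+1} + 10·3^m − 4·3^m = 5^{m+1} + 6·3^m = 5^{m+1} + 2·3^{m+1}.
So the formula holds for m+1, and by induction t_n = 5^n + 2·3^n for all n ≥ 1.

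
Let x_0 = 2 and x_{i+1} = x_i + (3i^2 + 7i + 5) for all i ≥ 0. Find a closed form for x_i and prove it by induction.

Claim: x_i = i^3 + 2i^2 + 2i + 2.

Base case: x_0 = 2, and 0^3 + 2·0^2 + 2·0 + 2 = 2.
Assume x_m = m^3 + 2m^2 + 2m + 2.
Then x_{m+1} = x_m + (3m^2 + 7m + 5) = (m^3 + 2m^2 + 2m + 2) + (3m^2 + 7m + 5) = m^3 + 5m^2 + 9m + 7,
and (m+1)^3 + 2·(m+1)^2 + 2·(m+1) + 2 = m^3 + 5m^2 + 9m + 7.
Hence x_i = i^3 + 2i^2 + 2i + 2 for every i ≥ 0, by induction.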